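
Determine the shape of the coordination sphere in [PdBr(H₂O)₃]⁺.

square planar

Summing ligand charges against the +1 overall charge gives an oxidation state of +2 for palladium.
Group 10 minus oxidation state 2 gives a d⁸ configuration.
Coordination number: 4.
A 4d d⁸ ion has a large crystal-field splitting; square planar leaves the high-energy d_{x²−y²} orbital empty and maximises CFSE.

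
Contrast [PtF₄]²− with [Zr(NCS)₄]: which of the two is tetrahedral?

[Zr(NCS)₄]

For [PtF₄]²−: Each fluoride is −1; balancing the −2 overall charge requires Pt(II). Pt sits in group 10, so the d-electron count is 10 − 2 = 8. A 5d d⁸ ion has a large crystal-field splitting; square planar leaves the high-energy d_{x²−y²} orbital empty and maximises CFSE. → square planar.
For [Zr(NCS)₄]: Summing ligand charges against the 0 overall charge gives an oxidation state of +4 for zirconium. Zr sits in group 4, so the d-electron count is 4 − 4 = 0. A d⁰ ion has no crystal-field stabilisation preference between square planar and tetrahedral, so four ligands adopt the sterically favoured tetrahedral geometry. → tetrahedral.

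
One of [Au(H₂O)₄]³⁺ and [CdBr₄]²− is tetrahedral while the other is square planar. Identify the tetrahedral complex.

For [Au(H₂O)₄]³⁺: Water is neutral; balancing the +3 overall charge requires Au(III). Group 11 minus oxidation state 3 gives a d⁸ configuration. A 5d d⁸ ion has a large crystal-field splitting; square planar leaves the high-energy d_{x²−y²} orbital empty and maximises CFSE. → square planar.
For [CdBr₄]²−: Summing ligand charges against the −2 overall charge gives an oxidation state of +2 for cadmium. Cd sits in group 12, so the d-electron count is 12 − 2 = 10. A d¹⁰ ion has no crystal-field stabilisation preference between square planar and tetrahedral, so four ligands adopt the sterically favoured tetrahedral geometry. → tetrahedral.

[CdBr₄]²−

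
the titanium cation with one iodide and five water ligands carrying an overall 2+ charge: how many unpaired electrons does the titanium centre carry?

1 unpaired electron

Summing ligand charges against the +2 overall charge gives an oxidation state of +3 for titanium.
Group 4 minus oxidation state 3 gives a d¹ configuration.
In an octahedral field the d¹ configuration is t₂g¹e_g⁰ (only one arrangement possible), giving 1 unpaired electron.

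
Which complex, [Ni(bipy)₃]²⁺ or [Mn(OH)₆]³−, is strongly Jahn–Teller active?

[Ni(bipy)₃]²⁺: 2,2′-bipyridine is neutral; balancing the +2 overall charge requires Ni(II). Ni sits in group 10, so the d-electron count is 10 − 2 = 8. The d⁸ configuration leaves the e_g set evenly filled (or empty) — no strong Jahn–Teller driving force.
[Mn(OH)₆]³−: Summing ligand charges against the −3 overall charge gives an oxidation state of +3 for manganese. Manganese is a group-7 element; Mn(III) is therefore d⁴. Hydroxide is a weak-field ligand for a first-row metal, so the complex is high-spin. The t₂g³e_g¹ (high-spin) configuration has an unevenly filled e_g set; the Jahn–Teller theorem predicts a tetragonal distortion (typically axial elongation) to lift the degeneracy.

[Mn(OH)₆]³−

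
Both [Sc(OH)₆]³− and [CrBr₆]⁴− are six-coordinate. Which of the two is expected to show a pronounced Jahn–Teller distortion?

[Sc(OH)₆]³−: Each hydroxide is −1; balancing the −3 overall charge requires Sc(III). Scandium is a group-3 element; Sc(III) is therefore d⁰. The d⁰ configuration leaves the e_g set evenly filled (or empty) — no strong Jahn–Teller driving force.
[CrBr₆]⁴−: Summing ligand charges against the −4 overall charge gives an oxidation state of +2 for chromium. Chromium is a group-6 element; Cr(II) is therefore d⁴. Bromide is a weak-field ligand for a first-row metal, so the complex is high-spin. The t₂g³e_g¹ (high-spin) configuration has an unevenly filled e_g set; the Jahn–Teller theorem predicts a tetragonal distortion (typically axial elongation) to lift the degeneracy.

[CrBr₆]⁴−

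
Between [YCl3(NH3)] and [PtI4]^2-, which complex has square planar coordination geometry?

[PtI4]^2-

For [YCl3(NH3)]: Ligand charges: each chloride is −1; ammonia is neutral. With an overall charge of 0 the yttrium centre must be in the +3 oxidation state. Yttrium is a group-3 element; Y(III) is therefore d⁰. A d⁰ ion has no crystal-field stabilisation preference between square planar and tetrahedral, so four ligands adopt the sterically favoured tetrahedral geometry. → tetrahedral.
For [PtI4]^2-: Each iodide is −1; balancing the −2 overall charge requires Pt(II). Group 10 minus oxidation state 2 gives a d⁸ configuration. A 5d d⁸ ion has a large crystal-field splitting; square planar leaves the high-energy d_{x²−y²} orbital empty and maximises CFSE. → square planar.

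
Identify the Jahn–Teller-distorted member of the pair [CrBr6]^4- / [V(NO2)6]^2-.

[CrBr6]^4-

[CrBr6]^4-: Ligand charges: each bromide is −1. With an overall charge of −4 the chromium centre must be in the +2 oxidation state. Group 6 minus oxidation state 2 gives a d⁴ configuration. Bromide is a weak-field ligand for a first-row metal, so the complex is high-spin. The t₂g³e_g¹ (high-spin) configuration has an unevenly filled e_g set; the Jahn–Teller theorem predicts a tetragonal distortion (typically axial elongation) to lift the degeneracy.
[V(NO2)6]^2-: Summing ligand charges against the −2 overall charge gives an oxidation state of +4 for vanadium. Group 5 minus oxidation state 4 gives a d¹ configuration. The d¹ configuration leaves the e_g set evenly filled (or empty) — no strong Jahn–Teller driving force.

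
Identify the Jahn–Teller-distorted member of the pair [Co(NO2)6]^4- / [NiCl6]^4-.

[Co(NO2)6]^4-: Summing ligand charges against the −4 overall charge gives an oxidation state of +2 for cobalt. Group 9 minus oxidation state 2 gives a d⁷ configuration. Nitro (N-bound nitrite) is a strong-field ligand (high in the spectrochemical series) for a first-row metal, so the complex is low-spin. The t₂g⁶e_g¹ (low-spin) configuration has an unevenly filled e_g set; the Jahn–Teller theorem predicts a tetragonal distortion (typically axial elongation) to lift the degeneracy.
[NiCl6]^4-: Summing ligand charges against the −4 overall charge gives an oxidation state of +2 for nickel. Group 10 minus oxidation state 2 gives a d⁸ configuration. The d⁸ configuration leaves the e_g set evenly filled (or empty) — no strong Jahn–Teller driving force.

[Co(NO2)6]^4-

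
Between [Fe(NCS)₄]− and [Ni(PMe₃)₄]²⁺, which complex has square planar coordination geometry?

For [Fe(NCS)₄]−: Ligand charges: each isothiocyanate is −1. With an overall charge of −1 the iron centre must be in the +3 oxidation state. Iron is a group-8 element; Fe(III) is therefore d⁵. A high-spin d⁵ ion has zero CFSE in either geometry, so four ligands adopt the sterically favoured tetrahedral geometry. → tetrahedral.
For [Ni(PMe₃)₄]²⁺: Ligand charges: trimethylphosphine is neutral. With an overall charge of +2 the nickel centre must be in the +2 oxidation state. Nickel is a group-10 element; Ni(II) is therefore d⁸. Trimethylphosphine is a strong-field ligand (high in the spectrochemical series). A 3d d⁸ ion with strong-field ligands gains enough CFSE to favour square planar over tetrahedral. → square planar.

[Ni(PMe₃)₄]²⁺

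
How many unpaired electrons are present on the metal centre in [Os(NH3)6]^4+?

Ammonia is neutral; balancing the +4 overall charge requires Os(IV).
Group 8 minus oxidation state 4 gives a d⁴ configuration.
The spin state decides the count: a 5d ion has a large Δₒ and is invariably low-spin.
An octahedral low-spin d⁴ ion is t₂g⁴e_g⁰, giving 2 unpaired electrons.

2 unpaired electrons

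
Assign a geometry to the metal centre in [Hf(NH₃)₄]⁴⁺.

tetrahedral

Ligand charges: ammonia is neutral. With an overall charge of +4 the hafnium centre must be in the +4 oxidation state.
Group 4 minus oxidation state 4 gives a d⁰ configuration.
With 4 monodentate ligands the coordination number is 4.
A d⁰ ion has no crystal-field stabilisation preference between square planar and tetrahedral, so four ligands adopt the sterically favoured tetrahedral geometry.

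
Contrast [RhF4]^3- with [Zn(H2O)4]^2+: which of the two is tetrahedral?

For [RhF4]^3-: Ligand charges: each fluoride is −1. With an overall charge of −3 the rhodium centre must be in the +1 oxidation state. Rh sits in group 9, so the d-electron count is 9 − 1 = 8. A 4d d⁸ ion has a large crystal-field splitting; square planar leaves the high-energy d_{x²−y²} orbital empty and maximises CFSE. → square planar.
For [Zn(H2O)4]^2+: Ligand charges: water is neutral. With an overall charge of +2 the zinc centre must be in the +2 oxidation state. Group 12 minus oxidation state 2 gives a d¹⁰ configuration. A d¹⁰ ion has no crystal-field stabilisation preference between square planar and tetrahedral, so four ligands adopt the sterically favoured tetrahedral geometry. → tetrahedral.

[Zn(H2O)4]^2+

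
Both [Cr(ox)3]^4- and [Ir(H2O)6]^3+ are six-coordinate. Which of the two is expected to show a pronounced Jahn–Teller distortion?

[Cr(ox)3]^4-

[Cr(ox)3]^4-: Summing ligand charges against the −4 overall charge gives an oxidation state of +2 for chromium. Group 6 minus oxidation state 2 gives a d⁴ configuration. Oxalate is a weak-field ligand for a first-row metal, so the complex is high-spin. The t₂g³e_g¹ (high-spin) configuration has an unevenly filled e_g set; the Jahn–Teller theorem predicts a tetragonal distortion (typically axial elongation) to lift the degeneracy.
[Ir(H2O)6]^3+: Summing ligand charges against the +3 overall charge gives an oxidation state of +3 for iridium. Group 9 minus oxidation state 3 gives a d⁶ configuration. A 5d ion has a large Δₒ and is invariably low-spin. The d⁶ configuration leaves the e_g set evenly filled (or empty) — no strong Jahn–Teller driving force.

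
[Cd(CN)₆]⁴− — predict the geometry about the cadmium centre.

Each cyanide is −1; balancing the −4 overall charge requires Cd(II).
Cadmium is a group-12 element; Cd(II) is therefore d¹⁰.
Coordination number: 6.
Six donors around a single metal centre give an octahedral coordination sphere.

octahedral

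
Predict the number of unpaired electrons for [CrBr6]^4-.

4

Ligand charges: each bromide is −1. With an overall charge of −4 the chromium centre must be in the +2 oxidation state.
Cr sits in group 6, so the d-electron count is 6 − 2 = 4.
The spin state decides the count: Bromide is a weak-field ligand for a first-row metal, so the complex is high-spin.
An octahedral high-spin d⁴ ion is t₂g³e_g¹, giving 4 unpaired electrons.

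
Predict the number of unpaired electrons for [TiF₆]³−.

1

Summing ligand charges against the −3 overall charge gives an oxidation state of +3 for titanium.
Titanium is a group-4 element; Ti(III) is therefore d¹.
In an octahedral field the d¹ configuration is t₂g¹e_g⁰ (only one arrangement possible), giving 1 unpaired electron.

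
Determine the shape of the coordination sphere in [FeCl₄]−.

tetrahedral

Summing ligand charges against the −1 overall charge gives an oxidation state of +3 for iron.
Group 8 minus oxidation state 3 gives a d⁵ configuration.
With 4 monodentate ligands the coordination number is 4.
Chloride is a weak-field ligand.
A high-spin d⁵ ion has zero CFSE in either geometry, so four ligands adopt the sterically favoured tetrahedral geometry.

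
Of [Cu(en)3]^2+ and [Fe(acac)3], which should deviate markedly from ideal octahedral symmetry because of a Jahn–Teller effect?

[Cu(en)3]^2+: Ligand charges: ethylenediamine is neutral. With an overall charge of +2 the copper centre must be in the +2 oxidation state. Copper is a group-11 element; Cu(II) is therefore d⁹. The t₂g⁶e_g³ configuration has an unevenly filled e_g set; the Jahn–Teller theorem predicts a tetragonal distortion (typically axial elongation) to lift the degeneracy.
[Fe(acac)3]: Summing ligand charges against the 0 overall charge gives an oxidation state of +3 for iron. Group 8 minus oxidation state 3 gives a d⁵ configuration. Acetylacetonate is a weak-field ligand for a first-row metal, so the complex is high-spin. The d⁵ configuration leaves the e_g set evenly filled (or empty) — no strong Jahn–Teller driving force.

[Cu(en)3]^2+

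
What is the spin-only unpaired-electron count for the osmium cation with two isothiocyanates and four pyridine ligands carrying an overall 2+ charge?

2 unpaired electrons

Each isothiocyanate is −1; pyridine is neutral; balancing the +2 overall charge requires Os(IV).
Osmium is a group-8 element; Os(IV) is therefore d⁴.
The spin state decides the count: a 5d ion has a large Δₒ and is invariably low-spin.
An octahedral low-spin d⁴ ion is t₂g⁴e_g⁰, giving 2 unpaired electrons.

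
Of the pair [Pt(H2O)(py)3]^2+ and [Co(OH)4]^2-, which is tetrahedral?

[Co(OH)4]^2-

For [Pt(H2O)(py)3]^2+: Water is neutral; pyridine is neutral; balancing the +2 overall charge requires Pt(II). Platinum is a group-10 element; Pt(II) is therefore d⁸. A 5d d⁸ ion has a large crystal-field splitting; square planar leaves the high-energy d_{x²−y²} orbital empty and maximises CFSE. → square planar.
For [Co(OH)4]^2-: Each hydroxide is −1; balancing the −2 overall charge requires Co(II). Cobalt is a group-9 element; Co(II) is therefore d⁷. For a high-spin 3d d⁷ ion with weak-field ligands the small Δₜ gives little square-planar CFSE advantage, so four ligands adopt the sterically favoured tetrahedral geometry. → tetrahedral.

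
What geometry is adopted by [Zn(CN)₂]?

Summing ligand charges against the 0 overall charge gives an oxidation state of +2 for zinc.
Group 12 minus oxidation state 2 gives a d¹⁰ configuration.
With 2 monodentate ligands the coordination number is 2.
A d¹⁰ ion with only two ligands adopts a linear arrangement (sp hybridisation; no CFSE preference).

linear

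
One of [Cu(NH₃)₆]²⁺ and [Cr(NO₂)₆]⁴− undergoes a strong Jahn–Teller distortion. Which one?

[Cu(NH₃)₆]²⁺

[Cu(NH₃)₆]²⁺: Ligand charges: ammonia is neutral. With an overall charge of +2 the copper centre must be in the +2 oxidation state. Copper is a group-11 element; Cu(II) is therefore d⁹. The t₂g⁶e_g³ configuration has an unevenly filled e_g set; the Jahn–Teller theorem predicts a tetragonal distortion (typically axial elongation) to lift the degeneracy.
[Cr(NO₂)₆]⁴−: Each nitro (N-bound nitrite) is −1; balancing the −4 overall charge requires Cr(II). Cr sits in group 6, so the d-electron count is 6 − 2 = 4. Nitro (N-bound nitrite) is a strong-field ligand (high in the spectrochemical series) for a first-row metal, so the complex is low-spin. The d⁴ configuration leaves the e_g set evenly filled (or empty) — no strong Jahn–Teller driving force.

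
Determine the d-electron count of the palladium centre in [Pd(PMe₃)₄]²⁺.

d⁸

Ligand charges: trimethylphosphine is neutral. With an overall charge of +2 the palladium centre must be in the +2 oxidation state.
Pd sits in group 10, so the d-electron count is 10 − 2 = 8.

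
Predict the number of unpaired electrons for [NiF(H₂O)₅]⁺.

Summing ligand charges against the +1 overall charge gives an oxidation state of +2 for nickel.
Nickel is a group-10 element; Ni(II) is therefore d⁸.
In an octahedral field the d⁸ configuration is t₂g⁶e_g² (only one arrangement possible), giving 2 unpaired electrons.

2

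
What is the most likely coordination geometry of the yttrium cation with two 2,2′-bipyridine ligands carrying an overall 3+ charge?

Ligand charges: 2,2′-bipyridine is neutral. With an overall charge of +3 the yttrium centre must be in the +3 oxidation state.
Y sits in group 3, so the d-electron count is 3 − 3 = 0.
Counting donor atoms: 2×2,2′-bipyridine (bidentate) → 4 donors. Coordination number = 4.
A d⁰ ion has no crystal-field stabilisation preference between square planar and tetrahedral, so four ligands adopt the sterically favoured tetrahedral geometry.

tetrahedral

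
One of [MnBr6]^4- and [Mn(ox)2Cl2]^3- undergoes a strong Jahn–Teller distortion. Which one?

[Mn(ox)2Cl2]^3-

[MnBr6]^4-: Each bromide is −1; balancing the −4 overall charge requires Mn(II). Mn sits in group 7, so the d-electron count is 7 − 2 = 5. Bromide is a weak-field ligand for a first-row metal, so the complex is high-spin. The d⁵ configuration leaves the e_g set evenly filled (or empty) — no strong Jahn–Teller driving force.
[Mn(ox)2Cl2]^3-: Ligand charges: each oxalate is −2; each chloride is −1. With an overall charge of −3 the manganese centre must be in the +3 oxidation state. Manganese is a group-7 element; Mn(III) is therefore d⁴. Chloride and oxalate are weak-field ligands for a first-row metal, so the complex is high-spin. The t₂g³e_g¹ (high-spin) configuration has an unevenly filled e_g set; the Jahn–Teller theorem predicts a tetragonal distortion (typically axial elongation) to lift the degeneracy.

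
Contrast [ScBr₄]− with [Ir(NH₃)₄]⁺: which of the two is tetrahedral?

For [ScBr₄]−: Summing ligand charges against the −1 overall charge gives an oxidation state of +3 for scandium. Scandium is a group-3 element; Sc(III) is therefore d⁰. A d⁰ ion has no crystal-field stabilisation preference between square planar and tetrahedral, so four ligands adopt the sterically favoured tetrahedral geometry. → tetrahedral.
For [Ir(NH₃)₄]⁺: Ligand charges: ammonia is neutral. With an overall charge of +1 the iridium centre must be in the +1 oxidation state. Iridium is a group-9 element; Ir(I) is therefore d⁸. A 5d d⁸ ion has a large crystal-field splitting; square planar leaves the high-energy d_{x²−y²} orbital empty and maximises CFSE. → square planar.

[ScBr₄]−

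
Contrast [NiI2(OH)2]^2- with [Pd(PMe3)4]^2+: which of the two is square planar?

For [NiI2(OH)2]^2-: Ligand charges: each iodide is −1; each hydroxide is −1. With an overall charge of −2 the nickel centre must be in the +2 oxidation state. Group 10 minus oxidation state 2 gives a d⁸ configuration. Hydroxide and iodide are weak-field ligands. With weak-field ligands the CFSE gain from square planar is small, so a 3d d⁸ ion takes the sterically preferred tetrahedral geometry. → tetrahedral.
For [Pd(PMe3)4]^2+: Trimethylphosphine is neutral; balancing the +2 overall charge requires Pd(II). Group 10 minus oxidation state 2 gives a d⁸ configuration. A 4d d⁸ ion has a large crystal-field splitting; square planar leaves the high-energy d_{x²−y²} orbital empty and maximises CFSE. → square planar.

[Pd(PMe3)4]^2+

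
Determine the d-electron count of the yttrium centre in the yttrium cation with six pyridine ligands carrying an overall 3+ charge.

d0

Summing ligand charges against the +3 overall charge gives an oxidation state of +3 for yttrium.
Group 3 minus oxidation state 3 gives a d⁰ configuration.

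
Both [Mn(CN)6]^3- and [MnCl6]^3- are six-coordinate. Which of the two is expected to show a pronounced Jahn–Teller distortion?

[Mn(CN)6]^3-: Ligand charges: each cyanide is −1. With an overall charge of −3 the manganese centre must be in the +3 oxidation state. Group 7 minus oxidation state 3 gives a d⁴ configuration. Cyanide is a strong-field ligand (high in the spectrochemical series) for a first-row metal, so the complex is low-spin. The d⁴ configuration leaves the e_g set evenly filled (or empty) — no strong Jahn–Teller driving force.
[MnCl6]^3-: Summing ligand charges against the −3 overall charge gives an oxidation state of +3 for manganese. Manganese is a group-7 element; Mn(III) is therefore d⁴. Chloride is a weak-field ligand for a first-row metal, so the complex is high-spin. The t₂g³e_g¹ (high-spin) configuration has an unevenly filled e_g set; the Jahn–Teller theorem predicts a tetragonal distortion (typically axial elongation) to lift the degeneracy.

[MnCl6]^3-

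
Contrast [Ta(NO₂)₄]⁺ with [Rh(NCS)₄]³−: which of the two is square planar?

For [Ta(NO₂)₄]⁺: Summing ligand charges against the +1 overall charge gives an oxidation state of +5 for tantalum. Ta sits in group 5, so the d-electron count is 5 − 5 = 0. A d⁰ ion has no crystal-field stabilisation preference between square planar and tetrahedral, so four ligands adopt the sterically favoured tetrahedral geometry. → tetrahedral.
For [Rh(NCS)₄]³−: Summing ligand charges against the −3 overall charge gives an oxidation state of +1 for rhodium. Rhodium is a group-9 element; Rh(I) is therefore d⁸. A 4d d⁸ ion has a large crystal-field splitting; square planar leaves the high-energy d_{x²−y²} orbital empty and maximises CFSE. → square planar.

[Rh(NCS)₄]³−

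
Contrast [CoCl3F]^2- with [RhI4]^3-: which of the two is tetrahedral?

[CoCl3F]^2-

For [CoCl3F]^2-: Ligand charges: each chloride is −1; each fluoride is −1. With an overall charge of −2 the cobalt centre must be in the +2 oxidation state. Cobalt is a group-9 element; Co(II) is therefore d⁷. For a high-spin 3d d⁷ ion with weak-field ligands the small Δₜ gives little square-planar CFSE advantage, so four ligands adopt the sterically favoured tetrahedral geometry. → tetrahedral.
For [RhI4]^3-: Each iodide is −1; balancing the −3 overall charge requires Rh(I). Group 9 minus oxidation state 1 gives a d⁸ configuration. A 4d d⁸ ion has a large crystal-field splitting; square planar leaves the high-energy d_{x²−y²} orbital empty and maximises CFSE. → square planar.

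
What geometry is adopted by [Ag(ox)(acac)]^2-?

tetrahedral

Each oxalate is −2; each acetylacetonate is −1; balancing the −2 overall charge requires Ag(I).
Silver is a group-11 element; Ag(I) is therefore d¹⁰.
Counting donor atoms: 1×oxalate (bidentate) → 2 donors; 1×acetylacetonate (bidentate) → 2 donors. Coordination number = 4.
A d¹⁰ ion has no crystal-field stabilisation preference between square planar and tetrahedral, so four ligands adopt the sterically favoured tetrahedral geometry.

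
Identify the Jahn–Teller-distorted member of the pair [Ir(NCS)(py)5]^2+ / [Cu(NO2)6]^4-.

[Ir(NCS)(py)5]^2+: Each isothiocyanate is −1; pyridine is neutral; balancing the +2 overall charge requires Ir(III). Iridium is a group-9 element; Ir(III) is therefore d⁶. A 5d ion has a large Δₒ and is invariably low-spin. The d⁶ configuration leaves the e_g set evenly filled (or empty) — no strong Jahn–Teller driving force.
[Cu(NO2)6]^4-: Summing ligand charges against the −4 overall charge gives an oxidation state of +2 for copper. Cu sits in group 11, so the d-electron count is 11 − 2 = 9. The t₂g⁶e_g³ configuration has an unevenly filled e_g set; the Jahn–Teller theorem predicts a tetragonal distortion (typically axial elongation) to lift the degeneracy.

[Cu(NO2)6]^4-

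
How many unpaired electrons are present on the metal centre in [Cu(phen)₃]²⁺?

Summing ligand charges against the +2 overall charge gives an oxidation state of +2 for copper.
Cu sits in group 11, so the d-electron count is 11 − 2 = 9.
Counting donor atoms: 3×1,10-phenanthroline (bidentate) → 6 donors. Coordination number = 6.
In an octahedral field the d⁹ configuration is t₂g⁶e_g³ (only one arrangement possible), giving 1 unpaired electron.

1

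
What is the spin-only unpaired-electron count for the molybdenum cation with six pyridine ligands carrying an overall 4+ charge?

2 unpaired electrons

Ligand charges: pyridine is neutral. With an overall charge of +4 the molybdenum centre must be in the +4 oxidation state.
Group 6 minus oxidation state 4 gives a d² configuration.
In an octahedral field the d² configuration is t₂g²e_g⁰ (only one arrangement possible), giving 2 unpaired electrons.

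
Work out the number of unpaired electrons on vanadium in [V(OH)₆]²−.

1

Each hydroxide is −1; balancing the −2 overall charge requires V(IV).
V sits in group 5, so the d-electron count is 5 − 4 = 1.
In an octahedral field the d¹ configuration is t₂g¹e_g⁰ (only one arrangement possible), giving 1 unpaired electron.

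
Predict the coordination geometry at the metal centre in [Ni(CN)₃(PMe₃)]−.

square planar

Ligand charges: each cyanide is −1; trimethylphosphine is neutral. With an overall charge of −1 the nickel centre must be in the +2 oxidation state.
Ni sits in group 10, so the d-electron count is 10 − 2 = 8.
With 4 monodentate ligands the coordination number is 4.
Cyanide and trimethylphosphine are strong-field ligands (high in the spectrochemical series).
A 3d d⁸ ion with strong-field ligands gains enough CFSE to favour square planar over tetrahedral.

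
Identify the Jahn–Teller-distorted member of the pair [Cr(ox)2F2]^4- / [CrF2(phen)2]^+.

[Cr(ox)2F2]^4-

[Cr(ox)2F2]^4-: Each oxalate is −2; each fluoride is −1; balancing the −4 overall charge requires Cr(II). Group 6 minus oxidation state 2 gives a d⁴ configuration. Fluoride and oxalate are weak-field ligands for a first-row metal, so the complex is high-spin. The t₂g³e_g¹ (high-spin) configuration has an unevenly filled e_g set; the Jahn–Teller theorem predicts a tetragonal distortion (typically axial elongation) to lift the degeneracy.
[CrF2(phen)2]^+: Ligand charges: each fluoride is −1; 1,10-phenanthroline is neutral. With an overall charge of +1 the chromium centre must be in the +3 oxidation state. Chromium is a group-6 element; Cr(III) is therefore d³. The d³ configuration leaves the e_g set evenly filled (or empty) — no strong Jahn–Teller driving force.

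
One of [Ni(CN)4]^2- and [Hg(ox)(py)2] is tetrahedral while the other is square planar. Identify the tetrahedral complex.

For [Ni(CN)4]^2-: Ligand charges: each cyanide is −1. With an overall charge of −2 the nickel centre must be in the +2 oxidation state. Group 10 minus oxidation state 2 gives a d⁸ configuration. Cyanide is a strong-field ligand (high in the spectrochemical series). A 3d d⁸ ion with strong-field ligands gains enough CFSE to favour square planar over tetrahedral. → square planar.
For [Hg(ox)(py)2]: Each oxalate is −2; pyridine is neutral; balancing the 0 overall charge requires Hg(II). Group 12 minus oxidation state 2 gives a d¹⁰ configuration. A d¹⁰ ion has no crystal-field stabilisation preference between square planar and tetrahedral, so four ligands adopt the sterically favoured tetrahedral geometry. → tetrahedral.

[Hg(ox)(py)2]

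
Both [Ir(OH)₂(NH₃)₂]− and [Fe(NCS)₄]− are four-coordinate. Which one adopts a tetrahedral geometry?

[Fe(NCS)₄]−

For [Ir(OH)₂(NH₃)₂]−: Summing ligand charges against the −1 overall charge gives an oxidation state of +1 for iridium. Iridium is a group-9 element; Ir(I) is therefore d⁸. A 5d d⁸ ion has a large crystal-field splitting; square planar leaves the high-energy d_{x²−y²} orbital empty and maximises CFSE. → square planar.
For [Fe(NCS)₄]−: Ligand charges: each isothiocyanate is −1. With an overall charge of −1 the iron centre must be in the +3 oxidation state. Iron is a group-8 element; Fe(III) is therefore d⁵. A high-spin d⁵ ion has zero CFSE in either geometry, so four ligands adopt the sterically favoured tetrahedral geometry. → tetrahedral.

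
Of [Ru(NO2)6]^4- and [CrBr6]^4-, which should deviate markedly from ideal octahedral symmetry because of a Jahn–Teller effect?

[CrBr6]^4-

[Ru(NO2)6]^4-: Summing ligand charges against the −4 overall charge gives an oxidation state of +2 for ruthenium. Ru sits in group 8, so the d-electron count is 8 − 2 = 6. A 4d ion has a large Δₒ and is invariably low-spin. The d⁶ configuration leaves the e_g set evenly filled (or empty) — no strong Jahn–Teller driving force.
[CrBr6]^4-: Summing ligand charges against the −4 overall charge gives an oxidation state of +2 for chromium. Chromium is a group-6 element; Cr(II) is therefore d⁴. Bromide is a weak-field ligand for a first-row metal, so the complex is high-spin. The t₂g³e_g¹ (high-spin) configuration has an unevenly filled e_g set; the Jahn–Teller theorem predicts a tetragonal distortion (typically axial elongation) to lift the degeneracy.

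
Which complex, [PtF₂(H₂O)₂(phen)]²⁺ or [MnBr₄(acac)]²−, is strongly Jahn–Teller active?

[PtF₂(H₂O)₂(phen)]²⁺: Summing ligand charges against the +2 overall charge gives an oxidation state of +4 for platinum. Group 10 minus oxidation state 4 gives a d⁶ configuration. A 5d ion has a large Δₒ and is invariably low-spin. The d⁶ configuration leaves the e_g set evenly filled (or empty) — no strong Jahn–Teller driving force.
[MnBr₄(acac)]²−: Ligand charges: each bromide is −1; each acetylacetonate is −1. With an overall charge of −2 the manganese centre must be in the +3 oxidation state. Mn sits in group 7, so the d-electron count is 7 − 3 = 4. Acetylacetonate and bromide are weak-field ligands for a first-row metal, so the complex is high-spin. The t₂g³e_g¹ (high-spin) configuration has an unevenly filled e_g set; the Jahn–Teller theorem predicts a tetragonal distortion (typically axial elongation) to lift the degeneracy.

[MnBr₄(acac)]²−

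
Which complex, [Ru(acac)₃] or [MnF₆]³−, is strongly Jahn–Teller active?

[Ru(acac)₃]: Ligand charges: each acetylacetonate is −1. With an overall charge of 0 the ruthenium centre must be in the +3 oxidation state. Group 8 minus oxidation state 3 gives a d⁵ configuration. A 4d ion has a large Δₒ and is invariably low-spin. The d⁵ configuration leaves the e_g set evenly filled (or empty) — no strong Jahn–Teller driving force.
[MnF₆]³−: Summing ligand charges against the −3 overall charge gives an oxidation state of +3 for manganese. Group 7 minus oxidation state 3 gives a d⁴ configuration. Fluoride is a weak-field ligand for a first-row metal, so the complex is high-spin. The t₂g³e_g¹ (high-spin) configuration has an unevenly filled e_g set; the Jahn–Teller theorem predicts a tetragonal distortion (typically axial elongation) to lift the degeneracy.

[MnF₆]³−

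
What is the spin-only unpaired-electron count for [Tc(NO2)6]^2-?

3

Each nitro (N-bound nitrite) is −1; balancing the −2 overall charge requires Tc(IV).
Technetium is a group-7 element; Tc(IV) is therefore d³.
In an octahedral field the d³ configuration is t₂g³e_g⁰ (only one arrangement possible), giving 3 unpaired electrons.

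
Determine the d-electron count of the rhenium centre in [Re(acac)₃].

d⁴

Ligand charges: each acetylacetonate is −1. With an overall charge of 0 the rhenium centre must be in the +3 oxidation state.
Group 7 minus oxidation state 3 gives a d⁴ configuration.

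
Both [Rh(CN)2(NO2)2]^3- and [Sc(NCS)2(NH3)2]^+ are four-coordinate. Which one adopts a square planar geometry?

[Rh(CN)2(NO2)2]^3-

For [Rh(CN)2(NO2)2]^3-: Each cyanide is −1; each nitro (N-bound nitrite) is −1; balancing the −3 overall charge requires Rh(I). Rh sits in group 9, so the d-electron count is 9 − 1 = 8. A 4d d⁸ ion has a large crystal-field splitting; square planar leaves the high-energy d_{x²−y²} orbital empty and maximises CFSE. → square planar.
For [Sc(NCS)2(NH3)2]^+: Each isothiocyanate is −1; ammonia is neutral; balancing the +1 overall charge requires Sc(III). Scandium is a group-3 element; Sc(III) is therefore d⁰. A d⁰ ion has no crystal-field stabilisation preference between square planar and tetrahedral, so four ligands adopt the sterically favoured tetrahedral geometry. → tetrahedral.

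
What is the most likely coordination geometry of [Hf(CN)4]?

Each cyanide is −1; balancing the 0 overall charge requires Hf(IV).
Group 4 minus oxidation state 4 gives a d⁰ configuration.
Coordination number: 4.
A d⁰ ion has no crystal-field stabilisation preference between square planar and tetrahedral, so four ligands adopt the sterically favoured tetrahedral geometry.

tetrahedral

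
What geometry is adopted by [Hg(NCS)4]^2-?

tetrahedral

Summing ligand charges against the −2 overall charge gives an oxidation state of +2 for mercury.
Mercury is a group-12 element; Hg(II) is therefore d¹⁰.
With 4 monodentate ligands the coordination number is 4.
A d¹⁰ ion has no crystal-field stabilisation preference between square planar and tetrahedral, so four ligands adopt the sterically favoured tetrahedral geometry.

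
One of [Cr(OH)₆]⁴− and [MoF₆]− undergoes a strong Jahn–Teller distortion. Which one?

[Cr(OH)₆]⁴−

[Cr(OH)₆]⁴−: Each hydroxide is −1; balancing the −4 overall charge requires Cr(II). Cr sits in group 6, so the d-electron count is 6 − 2 = 4. Hydroxide is a weak-field ligand for a first-row metal, so the complex is high-spin. The t₂g³e_g¹ (high-spin) configuration has an unevenly filled e_g set; the Jahn–Teller theorem predicts a tetragonal distortion (typically axial elongation) to lift the degeneracy.
[MoF₆]−: Summing ligand charges against the −1 overall charge gives an oxidation state of +5 for molybdenum. Molybdenum is a group-6 element; Mo(V) is therefore d¹. The d¹ configuration leaves the e_g set evenly filled (or empty) — no strong Jahn–Teller driving force.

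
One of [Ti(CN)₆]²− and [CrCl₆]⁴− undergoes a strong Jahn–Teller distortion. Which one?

[CrCl₆]⁴−

[Ti(CN)₆]²−: Summing ligand charges against the −2 overall charge gives an oxidation state of +4 for titanium. Titanium is a group-4 element; Ti(IV) is therefore d⁰. The d⁰ configuration leaves the e_g set evenly filled (or empty) — no strong Jahn–Teller driving force.
[CrCl₆]⁴−: Ligand charges: each chloride is −1. With an overall charge of −4 the chromium centre must be in the +2 oxidation state. Chromium is a group-6 element; Cr(II) is therefore d⁴. Chloride is a weak-field ligand for a first-row metal, so the complex is high-spin. The t₂g³e_g¹ (high-spin) configuration has an unevenly filled e_g set; the Jahn–Teller theorem predicts a tetragonal distortion (typically axial elongation) to lift the degeneracy.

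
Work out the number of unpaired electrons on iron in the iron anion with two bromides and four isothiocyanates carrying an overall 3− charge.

Summing ligand charges against the −3 overall charge gives an oxidation state of +3 for iron.
Group 8 minus oxidation state 3 gives a d⁵ configuration.
The spin state decides the count: Bromide and isothiocyanate are weak-field ligands for a first-row metal, so the complex is high-spin.
An octahedral high-spin d⁵ ion is t₂g³e_g², giving 5 unpaired electrons.

5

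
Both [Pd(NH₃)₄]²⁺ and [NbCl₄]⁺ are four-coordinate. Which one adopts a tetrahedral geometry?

For [Pd(NH₃)₄]²⁺: Ammonia is neutral; balancing the +2 overall charge requires Pd(II). Pd sits in group 10, so the d-electron count is 10 − 2 = 8. A 4d d⁸ ion has a large crystal-field splitting; square planar leaves the high-energy d_{x²−y²} orbital empty and maximises CFSE. → square planar.
For [NbCl₄]⁺: Each chloride is −1; balancing the +1 overall charge requires Nb(V). Nb sits in group 5, so the d-electron count is 5 − 5 = 0. A d⁰ ion has no crystal-field stabilisation preference between square planar and tetrahedral, so four ligands adopt the sterically favoured tetrahedral geometry. → tetrahedral.

[NbCl₄]⁺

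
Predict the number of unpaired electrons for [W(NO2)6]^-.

1

Summing ligand charges against the −1 overall charge gives an oxidation state of +5 for tungsten.
Tungsten is a group-6 element; W(V) is therefore d¹.
In an octahedral field the d¹ configuration is t₂g¹e_g⁰ (only one arrangement possible), giving 1 unpaired electron.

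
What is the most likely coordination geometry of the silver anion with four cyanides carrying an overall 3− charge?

tetrahedral

Each cyanide is −1; balancing the −3 overall charge requires Ag(I).
Group 11 minus oxidation state 1 gives a d¹⁰ configuration.
Coordination number: 4.
A d¹⁰ ion has no crystal-field stabilisation preference between square planar and tetrahedral, so four ligands adopt the sterically favoured tetrahedral geometry.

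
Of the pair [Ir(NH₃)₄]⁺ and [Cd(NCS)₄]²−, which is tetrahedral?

[Cd(NCS)₄]²−

For [Ir(NH₃)₄]⁺: Ammonia is neutral; balancing the +1 overall charge requires Ir(I). Ir sits in group 9, so the d-electron count is 9 − 1 = 8. A 5d d⁸ ion has a large crystal-field splitting; square planar leaves the high-energy d_{x²−y²} orbital empty and maximises CFSE. → square planar.
For [Cd(NCS)₄]²−: Ligand charges: each isothiocyanate is −1. With an overall charge of −2 the cadmium centre must be in the +2 oxidation state. Cadmium is a group-12 element; Cd(II) is therefore d¹⁰. A d¹⁰ ion has no crystal-field stabilisation preference between square planar and tetrahedral, so four ligands adopt the sterically favoured tetrahedral geometry. → tetrahedral.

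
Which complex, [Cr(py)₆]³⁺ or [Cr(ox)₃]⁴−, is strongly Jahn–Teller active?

[Cr(py)₆]³⁺: Ligand charges: pyridine is neutral. With an overall charge of +3 the chromium centre must be in the +3 oxidation state. Group 6 minus oxidation state 3 gives a d³ configuration. The d³ configuration leaves the e_g set evenly filled (or empty) — no strong Jahn–Teller driving force.
[Cr(ox)₃]⁴−: Each oxalate is −2; balancing the −4 overall charge requires Cr(II). Chromium is a group-6 element; Cr(II) is therefore d⁴. Oxalate is a weak-field ligand for a first-row metal, so the complex is high-spin. The t₂g³e_g¹ (high-spin) configuration has an unevenly filled e_g set; the Jahn–Teller theorem predicts a tetragonal distortion (typically axial elongation) to lift the degeneracy.

[Cr(ox)₃]⁴−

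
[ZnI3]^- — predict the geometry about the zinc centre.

Ligand charges: each iodide is −1. With an overall charge of −1 the zinc centre must be in the +2 oxidation state.
Zn sits in group 12, so the d-electron count is 12 − 2 = 10.
Coordination number: 3.
Three ligands around a d¹⁰ centre minimise repulsion in a trigonal-planar arrangement.

trigonal planar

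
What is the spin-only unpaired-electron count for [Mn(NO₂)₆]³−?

2

Ligand charges: each nitro (N-bound nitrite) is −1. With an overall charge of −3 the manganese centre must be in the +3 oxidation state.
Manganese is a group-7 element; Mn(III) is therefore d⁴.
The spin state decides the count: Nitro (N-bound nitrite) is a strong-field ligand (high in the spectrochemical series) for a first-row metal, so the complex is low-spin.
An octahedral low-spin d⁴ ion is t₂g⁴e_g⁰, giving 2 unpaired electrons.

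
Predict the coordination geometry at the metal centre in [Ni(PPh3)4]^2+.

square planar

Ligand charges: triphenylphosphine is neutral. With an overall charge of +2 the nickel centre must be in the +2 oxidation state.
Group 10 minus oxidation state 2 gives a d⁸ configuration.
Coordination number: 4.
Triphenylphosphine is a strong-field ligand (high in the spectrochemical series).
A 3d d⁸ ion with strong-field ligands gains enough CFSE to favour square planar over tetrahedral.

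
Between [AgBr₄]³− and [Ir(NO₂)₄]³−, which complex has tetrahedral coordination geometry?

[AgBr₄]³−

For [AgBr₄]³−: Ligand charges: each bromide is −1. With an overall charge of −3 the silver centre must be in the +1 oxidation state. Group 11 minus oxidation state 1 gives a d¹⁰ configuration. A d¹⁰ ion has no crystal-field stabilisation preference between square planar and tetrahedral, so four ligands adopt the sterically favoured tetrahedral geometry. → tetrahedral.
For [Ir(NO₂)₄]³−: Each nitro (N-bound nitrite) is −1; balancing the −3 overall charge requires Ir(I). Iridium is a group-9 element; Ir(I) is therefore d⁸. A 5d d⁸ ion has a large crystal-field splitting; square planar leaves the high-energy d_{x²−y²} orbital empty and maximises CFSE. → square planar.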